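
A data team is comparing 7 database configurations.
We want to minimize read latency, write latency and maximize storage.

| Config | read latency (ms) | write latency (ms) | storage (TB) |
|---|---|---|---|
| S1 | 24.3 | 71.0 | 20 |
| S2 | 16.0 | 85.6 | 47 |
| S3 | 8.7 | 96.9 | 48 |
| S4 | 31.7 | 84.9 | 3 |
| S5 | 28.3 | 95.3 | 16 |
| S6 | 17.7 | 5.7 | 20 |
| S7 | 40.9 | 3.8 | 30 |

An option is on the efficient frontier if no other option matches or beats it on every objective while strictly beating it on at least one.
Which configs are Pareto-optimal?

S2, S3, S6, S7

S1: dominated by S6 (read latency 17.7≤24.3, write latency 5.7≤71.0, storage 20≥20).
S2: not dominated.
S3: not dominated (best read latency).
S4: dominated by S1 (read latency 24.3≤31.7, write latency 71.0≤84.9, storage 20≥3).
S5: dominated by S1 (read latency 24.3≤28.3, write latency 71.0≤95.3, storage 20≥16).
S6: not dominated.
S7: not dominated (best write latency).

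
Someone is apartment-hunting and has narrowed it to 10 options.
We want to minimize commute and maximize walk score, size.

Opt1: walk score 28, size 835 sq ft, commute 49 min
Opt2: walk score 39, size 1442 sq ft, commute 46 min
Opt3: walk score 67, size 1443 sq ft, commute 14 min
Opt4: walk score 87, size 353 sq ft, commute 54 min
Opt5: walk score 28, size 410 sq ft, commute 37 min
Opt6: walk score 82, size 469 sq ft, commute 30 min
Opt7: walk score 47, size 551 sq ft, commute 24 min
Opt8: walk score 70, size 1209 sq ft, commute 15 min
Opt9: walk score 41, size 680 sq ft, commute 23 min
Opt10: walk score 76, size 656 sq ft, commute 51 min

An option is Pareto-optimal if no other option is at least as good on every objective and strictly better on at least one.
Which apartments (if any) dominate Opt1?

Opt2: walk score 39≥28, size 1442≥835, commute 46≤49 — dominates Opt1.
Opt3: walk score 67≥28, size 1443≥835, commute 14≤49 — dominates Opt1.
Opt8: walk score 70≥28, size 1209≥835, commute 15≤49 — dominates Opt1.
Others (Opt4, Opt5, Opt6, Opt7, Opt9, Opt10) are each worse than Opt1 on at least one objective.

Opt2, Opt3, Opt8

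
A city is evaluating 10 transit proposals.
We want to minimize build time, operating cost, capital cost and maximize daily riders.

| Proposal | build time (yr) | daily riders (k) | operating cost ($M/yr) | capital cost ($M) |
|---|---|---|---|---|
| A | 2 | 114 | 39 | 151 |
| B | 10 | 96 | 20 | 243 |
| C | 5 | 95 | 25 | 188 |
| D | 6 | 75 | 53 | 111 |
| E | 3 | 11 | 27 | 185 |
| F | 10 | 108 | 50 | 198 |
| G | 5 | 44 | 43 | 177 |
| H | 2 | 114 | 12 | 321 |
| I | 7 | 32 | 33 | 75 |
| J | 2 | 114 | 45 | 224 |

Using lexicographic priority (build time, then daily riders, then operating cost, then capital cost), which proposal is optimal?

First minimize build time: best is 2, kept {A, H, J}.
Then maximize daily riders: best is 114, kept {A, H, J}.
Then minimize operating cost: best is 12, kept {H}.

H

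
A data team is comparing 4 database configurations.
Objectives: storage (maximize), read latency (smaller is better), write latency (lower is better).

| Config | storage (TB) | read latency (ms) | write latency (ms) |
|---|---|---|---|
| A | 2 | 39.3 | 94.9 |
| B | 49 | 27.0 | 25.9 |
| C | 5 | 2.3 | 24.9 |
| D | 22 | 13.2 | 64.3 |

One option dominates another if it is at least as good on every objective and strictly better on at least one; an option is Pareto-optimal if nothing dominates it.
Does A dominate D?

A vs D: A is worse on storage (2 vs 22), so it does not dominate D.

No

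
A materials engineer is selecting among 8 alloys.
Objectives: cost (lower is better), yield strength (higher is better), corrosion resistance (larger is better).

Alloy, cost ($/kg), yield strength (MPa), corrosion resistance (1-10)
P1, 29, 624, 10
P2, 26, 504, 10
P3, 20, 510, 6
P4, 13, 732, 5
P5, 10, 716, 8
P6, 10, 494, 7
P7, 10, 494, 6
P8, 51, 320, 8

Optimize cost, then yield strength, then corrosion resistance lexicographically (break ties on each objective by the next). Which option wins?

First minimize cost: best is 10, kept {P5, P6, P7}.
Then maximize yield strength: best is 716, kept {P5}.

P5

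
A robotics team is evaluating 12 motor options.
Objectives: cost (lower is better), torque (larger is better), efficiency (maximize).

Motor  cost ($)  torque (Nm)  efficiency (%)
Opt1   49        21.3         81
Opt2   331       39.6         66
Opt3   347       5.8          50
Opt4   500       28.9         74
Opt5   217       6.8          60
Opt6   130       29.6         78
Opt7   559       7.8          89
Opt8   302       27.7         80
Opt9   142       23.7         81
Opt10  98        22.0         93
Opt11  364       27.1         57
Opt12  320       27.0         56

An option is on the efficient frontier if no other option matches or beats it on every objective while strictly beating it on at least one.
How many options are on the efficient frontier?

6

Opt1: not dominated (best cost).
Opt2: not dominated (best torque).
Opt3: dominated by Opt1 (cost 49≤347, torque 21.3≥5.8, efficiency 81≥50).
Opt4: dominated by Opt6 (cost 130≤500, torque 29.6≥28.9, efficiency 78≥74).
Opt5: dominated by Opt1 (cost 49≤217, torque 21.3≥6.8, efficiency 81≥60).
Opt6: not dominated.
Opt7: dominated by Opt10 (cost 98≤559, torque 22.0≥7.8, efficiency 93≥89).
Opt8: not dominated.
Opt9: not dominated.
Opt10: not dominated (best efficiency).
Opt11: dominated by Opt2 (cost 331≤364, torque 39.6≥27.1, efficiency 66≥57).
Opt12: dominated by Opt6 (cost 130≤320, torque 29.6≥27.0, efficiency 78≥56).
Pareto-optimal: Opt1, Opt2, Opt6, Opt8, Opt9, Opt10 → 6.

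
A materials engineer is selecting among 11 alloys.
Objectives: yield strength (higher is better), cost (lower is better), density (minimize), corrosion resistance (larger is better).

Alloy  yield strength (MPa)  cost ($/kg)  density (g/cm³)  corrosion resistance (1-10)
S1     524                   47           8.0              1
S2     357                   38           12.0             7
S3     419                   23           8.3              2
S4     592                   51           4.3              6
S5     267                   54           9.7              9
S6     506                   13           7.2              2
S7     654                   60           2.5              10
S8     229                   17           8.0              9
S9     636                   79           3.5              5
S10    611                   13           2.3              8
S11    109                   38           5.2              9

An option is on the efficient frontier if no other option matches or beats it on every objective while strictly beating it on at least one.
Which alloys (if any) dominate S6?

S10: yield strength 611≥506, cost 13≤13, density 2.3≤7.2, corrosion resistance 8≥2 — dominates S6.
Others (S1, S2, S3, S4, S5, S7, S8, S9, S11) are each worse than S6 on at least one objective.

S10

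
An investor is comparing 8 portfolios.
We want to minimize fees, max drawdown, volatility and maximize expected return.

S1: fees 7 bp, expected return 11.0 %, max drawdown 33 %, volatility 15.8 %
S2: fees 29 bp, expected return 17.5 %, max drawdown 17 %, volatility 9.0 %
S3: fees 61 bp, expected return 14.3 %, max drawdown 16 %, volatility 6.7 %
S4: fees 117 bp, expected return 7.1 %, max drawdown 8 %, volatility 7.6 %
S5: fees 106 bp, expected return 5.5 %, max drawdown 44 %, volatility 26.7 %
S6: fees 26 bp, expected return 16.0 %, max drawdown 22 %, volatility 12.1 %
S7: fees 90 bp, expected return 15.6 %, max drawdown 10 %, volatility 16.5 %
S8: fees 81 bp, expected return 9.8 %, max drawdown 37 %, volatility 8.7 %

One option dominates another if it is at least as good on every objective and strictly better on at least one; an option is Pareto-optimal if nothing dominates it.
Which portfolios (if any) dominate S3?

none

S1: worse on expected return (11.0 vs 14.3).
S2: worse on max drawdown (17 vs 16).
S4: worse on fees (117 vs 61).
S5: worse on fees (106 vs 61).
S6: worse on max drawdown (22 vs 16).
S7: worse on fees (90 vs 61).
S8: worse on fees (81 vs 61).
No option dominates S3.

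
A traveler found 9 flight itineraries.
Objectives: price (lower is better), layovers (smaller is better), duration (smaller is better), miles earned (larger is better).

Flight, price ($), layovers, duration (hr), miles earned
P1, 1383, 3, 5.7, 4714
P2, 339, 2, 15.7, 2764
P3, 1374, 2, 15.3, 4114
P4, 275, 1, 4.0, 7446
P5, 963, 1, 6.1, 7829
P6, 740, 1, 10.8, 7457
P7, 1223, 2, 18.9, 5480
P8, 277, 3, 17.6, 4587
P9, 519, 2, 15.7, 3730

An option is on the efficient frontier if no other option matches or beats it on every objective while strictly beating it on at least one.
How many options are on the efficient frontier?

3

P1: dominated by P4 (price 275≤1383, layovers 1≤3, duration 4.0≤5.7, miles earned 7446≥4714).
P2: dominated by P4 (price 275≤339, layovers 1≤2, duration 4.0≤15.7, miles earned 7446≥2764).
P3: dominated by P4 (price 275≤1374, layovers 1≤2, duration 4.0≤15.3, miles earned 7446≥4114).
P4: not dominated (best price).
P5: not dominated (best miles earned).
P6: not dominated.
P7: dominated by P4 (price 275≤1223, layovers 1≤2, duration 4.0≤18.9, miles earned 7446≥5480).
P8: dominated by P4 (price 275≤277, layovers 1≤3, duration 4.0≤17.6, miles earned 7446≥4587).
P9: dominated by P4 (price 275≤519, layovers 1≤2, duration 4.0≤15.7, miles earned 7446≥3730).
Pareto-optimal: P4, P5, P6 → 3.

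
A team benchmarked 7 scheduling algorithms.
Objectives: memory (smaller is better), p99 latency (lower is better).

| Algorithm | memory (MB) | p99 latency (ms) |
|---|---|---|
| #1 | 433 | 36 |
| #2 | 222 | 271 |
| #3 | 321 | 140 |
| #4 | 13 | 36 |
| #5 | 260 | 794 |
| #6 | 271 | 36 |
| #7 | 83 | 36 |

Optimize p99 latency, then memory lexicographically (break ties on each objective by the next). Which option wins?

#4

First minimize p99 latency: best is 36, kept {#1, #4, #6, #7}.
Then minimize memory: best is 13, kept {#4}.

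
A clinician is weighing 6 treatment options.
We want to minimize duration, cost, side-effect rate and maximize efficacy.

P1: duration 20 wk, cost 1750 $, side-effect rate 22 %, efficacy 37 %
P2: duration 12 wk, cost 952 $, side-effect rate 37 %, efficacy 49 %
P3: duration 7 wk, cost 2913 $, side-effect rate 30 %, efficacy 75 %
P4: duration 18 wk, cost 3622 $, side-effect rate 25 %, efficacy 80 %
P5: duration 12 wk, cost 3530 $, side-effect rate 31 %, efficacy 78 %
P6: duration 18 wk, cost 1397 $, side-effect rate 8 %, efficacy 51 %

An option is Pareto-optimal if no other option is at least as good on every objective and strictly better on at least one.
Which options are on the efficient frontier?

P2, P3, P4, P5, P6

P1: dominated by P6 (duration 18≤20, cost 1397≤1750, side-effect rate 8≤22, efficacy 51≥37).
P2: not dominated (best cost).
P3: not dominated (best duration).
P4: not dominated (best efficacy).
P5: not dominated.
P6: not dominated (best side-effect rate).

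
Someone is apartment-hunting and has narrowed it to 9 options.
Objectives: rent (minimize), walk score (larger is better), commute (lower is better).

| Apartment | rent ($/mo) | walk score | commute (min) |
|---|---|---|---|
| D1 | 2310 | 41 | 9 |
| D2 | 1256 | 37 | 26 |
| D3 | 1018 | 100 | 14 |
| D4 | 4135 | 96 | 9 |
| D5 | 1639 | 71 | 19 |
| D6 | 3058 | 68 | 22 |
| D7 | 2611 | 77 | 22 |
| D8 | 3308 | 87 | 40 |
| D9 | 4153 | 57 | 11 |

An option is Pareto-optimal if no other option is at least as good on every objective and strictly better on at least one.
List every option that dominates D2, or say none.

D3: rent 1018≤1256, walk score 100≥37, commute 14≤26 — dominates D2.
Others (D1, D4, D5, D6, D7, D8, D9) are each worse than D2 on at least one objective.

D3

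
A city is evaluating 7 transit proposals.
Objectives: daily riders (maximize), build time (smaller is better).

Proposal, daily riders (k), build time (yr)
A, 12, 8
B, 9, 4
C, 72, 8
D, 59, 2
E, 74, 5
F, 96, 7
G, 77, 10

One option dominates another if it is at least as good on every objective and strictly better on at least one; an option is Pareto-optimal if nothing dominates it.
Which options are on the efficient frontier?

D, E, F

A: dominated by C (daily riders 72≥12, build time 8≤8).
B: dominated by D (daily riders 59≥9, build time 2≤4).
C: dominated by E (daily riders 74≥72, build time 5≤8).
D: not dominated (best build time).
E: not dominated.
F: not dominated (best daily riders).
G: dominated by F (daily riders 96≥77, build time 7≤10).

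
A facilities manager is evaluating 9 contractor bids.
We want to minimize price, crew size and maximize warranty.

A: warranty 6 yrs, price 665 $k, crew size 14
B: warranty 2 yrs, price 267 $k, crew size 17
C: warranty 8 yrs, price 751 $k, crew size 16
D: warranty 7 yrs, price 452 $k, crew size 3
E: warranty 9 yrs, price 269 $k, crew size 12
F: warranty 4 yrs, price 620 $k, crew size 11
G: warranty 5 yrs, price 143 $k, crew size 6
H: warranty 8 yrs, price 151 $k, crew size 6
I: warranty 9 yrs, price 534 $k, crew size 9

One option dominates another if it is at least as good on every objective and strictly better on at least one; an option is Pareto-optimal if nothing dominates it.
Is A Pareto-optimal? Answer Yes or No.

D vs A: warranty 7≥6, price 452≤665, crew size 3≤14 — D is at least as good on every objective and strictly better on at least one, so D dominates A.

No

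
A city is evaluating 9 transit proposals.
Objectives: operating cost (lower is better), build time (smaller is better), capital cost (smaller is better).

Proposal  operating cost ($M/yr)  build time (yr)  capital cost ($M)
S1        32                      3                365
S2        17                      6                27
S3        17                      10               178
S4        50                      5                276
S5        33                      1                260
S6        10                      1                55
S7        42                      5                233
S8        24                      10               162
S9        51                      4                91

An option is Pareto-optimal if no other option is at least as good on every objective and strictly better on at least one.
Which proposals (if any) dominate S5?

S6

S6: operating cost 10≤33, build time 1≤1, capital cost 55≤260 — dominates S5.
Others (S1, S2, S3, S4, S7, S8, S9) are each worse than S5 on at least one objective.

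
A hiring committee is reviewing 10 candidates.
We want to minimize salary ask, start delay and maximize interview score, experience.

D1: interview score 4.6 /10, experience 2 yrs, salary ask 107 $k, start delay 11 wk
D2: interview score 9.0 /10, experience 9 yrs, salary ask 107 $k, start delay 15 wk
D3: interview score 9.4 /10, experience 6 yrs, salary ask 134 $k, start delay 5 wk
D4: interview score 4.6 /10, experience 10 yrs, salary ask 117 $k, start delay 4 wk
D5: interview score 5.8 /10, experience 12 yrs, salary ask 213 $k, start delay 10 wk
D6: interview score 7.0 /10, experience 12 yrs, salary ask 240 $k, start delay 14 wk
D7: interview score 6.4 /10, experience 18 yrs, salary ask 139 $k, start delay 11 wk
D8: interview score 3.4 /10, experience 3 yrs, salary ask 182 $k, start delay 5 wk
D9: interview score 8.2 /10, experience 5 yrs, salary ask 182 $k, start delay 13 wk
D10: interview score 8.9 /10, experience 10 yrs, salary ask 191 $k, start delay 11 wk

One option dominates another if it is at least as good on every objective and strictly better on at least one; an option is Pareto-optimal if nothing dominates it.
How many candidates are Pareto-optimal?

8

D1: not dominated.
D2: not dominated.
D3: not dominated (best interview score).
D4: not dominated (best start delay).
D5: not dominated.
D6: not dominated.
D7: not dominated (best experience).
D8: dominated by D3 (interview score 9.4≥3.4, experience 6≥3, salary ask 134≤182, start delay 5≤5).
D9: dominated by D3 (interview score 9.4≥8.2, experience 6≥5, salary ask 134≤182, start delay 5≤13).
D10: not dominated.
Pareto-optimal: D1, D2, D3, D4, D5, D6, D7, D10 → 8.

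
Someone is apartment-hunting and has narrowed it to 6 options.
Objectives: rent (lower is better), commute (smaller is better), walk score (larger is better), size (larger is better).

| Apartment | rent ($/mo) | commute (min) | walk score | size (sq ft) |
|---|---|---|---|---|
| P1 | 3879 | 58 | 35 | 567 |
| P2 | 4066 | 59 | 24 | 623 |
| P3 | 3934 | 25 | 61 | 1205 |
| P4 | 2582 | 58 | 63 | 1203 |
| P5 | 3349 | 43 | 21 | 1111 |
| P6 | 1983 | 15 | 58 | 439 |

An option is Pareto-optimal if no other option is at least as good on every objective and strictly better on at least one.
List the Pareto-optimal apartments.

P3, P4, P5, P6

P1: dominated by P4 (rent 2582≤3879, commute 58≤58, walk score 63≥35, size 1203≥567).
P2: dominated by P3 (rent 3934≤4066, commute 25≤59, walk score 61≥24, size 1205≥623).
P3: not dominated (best size).
P4: not dominated (best walk score).
P5: not dominated.
P6: not dominated (best rent).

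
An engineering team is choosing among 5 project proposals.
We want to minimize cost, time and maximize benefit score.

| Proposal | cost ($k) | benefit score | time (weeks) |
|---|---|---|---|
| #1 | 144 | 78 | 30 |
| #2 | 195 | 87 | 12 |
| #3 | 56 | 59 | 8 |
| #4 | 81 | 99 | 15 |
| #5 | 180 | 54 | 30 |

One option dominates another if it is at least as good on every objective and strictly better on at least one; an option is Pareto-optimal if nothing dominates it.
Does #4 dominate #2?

#4 vs #2: #4 is worse on time (15 vs 12), so it does not dominate #2.

No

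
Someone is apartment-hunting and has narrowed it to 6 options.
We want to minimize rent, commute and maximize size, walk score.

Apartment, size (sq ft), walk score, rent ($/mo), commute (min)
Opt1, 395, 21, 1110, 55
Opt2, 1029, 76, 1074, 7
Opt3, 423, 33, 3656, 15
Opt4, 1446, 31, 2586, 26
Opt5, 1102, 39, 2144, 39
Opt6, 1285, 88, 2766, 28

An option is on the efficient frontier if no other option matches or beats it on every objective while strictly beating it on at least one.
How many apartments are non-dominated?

4

Opt1: dominated by Opt2 (size 1029≥395, walk score 76≥21, rent 1074≤1110, commute 7≤55).
Opt2: not dominated (best rent).
Opt3: dominated by Opt2 (size 1029≥423, walk score 76≥33, rent 1074≤3656, commute 7≤15).
Opt4: not dominated (best size).
Opt5: not dominated.
Opt6: not dominated (best walk score).
Pareto-optimal: Opt2, Opt4, Opt5, Opt6 → 4.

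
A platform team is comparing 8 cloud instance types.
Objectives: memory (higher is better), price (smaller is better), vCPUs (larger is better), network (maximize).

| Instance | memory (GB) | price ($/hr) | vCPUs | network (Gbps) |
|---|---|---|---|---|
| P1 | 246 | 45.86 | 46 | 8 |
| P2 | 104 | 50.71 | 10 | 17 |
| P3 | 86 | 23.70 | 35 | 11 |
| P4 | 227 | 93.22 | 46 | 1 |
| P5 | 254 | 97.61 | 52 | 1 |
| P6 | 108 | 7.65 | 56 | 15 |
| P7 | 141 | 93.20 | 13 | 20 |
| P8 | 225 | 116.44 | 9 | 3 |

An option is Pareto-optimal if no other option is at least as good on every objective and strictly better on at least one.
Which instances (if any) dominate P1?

P2: worse on memory (104 vs 246).
P3: worse on memory (86 vs 246).
P4: worse on memory (227 vs 246).
P5: worse on price (97.61 vs 45.86).
P6: worse on memory (108 vs 246).
P7: worse on memory (141 vs 246).
P8: worse on memory (225 vs 246).
No option dominates P1.

none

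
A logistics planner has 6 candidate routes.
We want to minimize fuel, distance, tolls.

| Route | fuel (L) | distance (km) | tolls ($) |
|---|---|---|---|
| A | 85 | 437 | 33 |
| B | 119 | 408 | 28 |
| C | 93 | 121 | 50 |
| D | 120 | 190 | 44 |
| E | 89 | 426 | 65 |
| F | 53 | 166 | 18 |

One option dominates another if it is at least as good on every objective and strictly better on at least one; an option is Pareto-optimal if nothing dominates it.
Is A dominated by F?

F vs A: fuel 53≤85, distance 166≤437, tolls 18≤33 — F is at least as good on every objective with at least one strict improvement.

Yes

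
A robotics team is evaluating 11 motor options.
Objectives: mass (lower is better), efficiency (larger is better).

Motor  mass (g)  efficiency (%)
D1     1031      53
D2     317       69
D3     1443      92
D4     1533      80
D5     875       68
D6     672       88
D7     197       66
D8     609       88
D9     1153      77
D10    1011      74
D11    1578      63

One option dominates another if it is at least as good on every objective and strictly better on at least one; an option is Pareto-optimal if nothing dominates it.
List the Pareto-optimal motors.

D2, D3, D7, D8

D1: dominated by D2 (mass 317≤1031, efficiency 69≥53).
D2: not dominated.
D3: not dominated (best efficiency).
D4: dominated by D3 (mass 1443≤1533, efficiency 92≥80).
D5: dominated by D2 (mass 317≤875, efficiency 69≥68).
D6: dominated by D8 (mass 609≤672, efficiency 88≥88).
D7: not dominated (best mass).
D8: not dominated.
D9: dominated by D6 (mass 672≤1153, efficiency 88≥77).
D10: dominated by D6 (mass 672≤1011, efficiency 88≥74).
D11: dominated by D2 (mass 317≤1578, efficiency 69≥63).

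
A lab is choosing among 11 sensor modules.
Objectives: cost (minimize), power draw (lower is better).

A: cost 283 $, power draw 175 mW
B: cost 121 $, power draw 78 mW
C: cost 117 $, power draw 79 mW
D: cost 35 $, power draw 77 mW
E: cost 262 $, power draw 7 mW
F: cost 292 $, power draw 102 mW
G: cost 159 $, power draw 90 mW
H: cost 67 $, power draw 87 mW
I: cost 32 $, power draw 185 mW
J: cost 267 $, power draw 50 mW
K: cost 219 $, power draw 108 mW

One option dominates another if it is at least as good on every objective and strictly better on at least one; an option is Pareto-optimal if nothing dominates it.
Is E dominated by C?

C vs E: C is worse on power draw (79 vs 7), so it does not dominate E.

No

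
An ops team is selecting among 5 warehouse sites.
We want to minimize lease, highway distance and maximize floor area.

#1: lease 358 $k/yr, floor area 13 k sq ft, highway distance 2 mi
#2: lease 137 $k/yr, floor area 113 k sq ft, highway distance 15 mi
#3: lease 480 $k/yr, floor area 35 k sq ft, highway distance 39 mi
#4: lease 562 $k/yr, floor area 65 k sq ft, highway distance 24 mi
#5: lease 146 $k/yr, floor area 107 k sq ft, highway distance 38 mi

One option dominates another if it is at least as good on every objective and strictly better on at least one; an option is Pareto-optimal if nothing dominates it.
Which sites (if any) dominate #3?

#2: lease 137≤480, floor area 113≥35, highway distance 15≤39 — dominates #3.
#5: lease 146≤480, floor area 107≥35, highway distance 38≤39 — dominates #3.
Others (#1, #4) are each worse than #3 on at least one objective.

#2, #5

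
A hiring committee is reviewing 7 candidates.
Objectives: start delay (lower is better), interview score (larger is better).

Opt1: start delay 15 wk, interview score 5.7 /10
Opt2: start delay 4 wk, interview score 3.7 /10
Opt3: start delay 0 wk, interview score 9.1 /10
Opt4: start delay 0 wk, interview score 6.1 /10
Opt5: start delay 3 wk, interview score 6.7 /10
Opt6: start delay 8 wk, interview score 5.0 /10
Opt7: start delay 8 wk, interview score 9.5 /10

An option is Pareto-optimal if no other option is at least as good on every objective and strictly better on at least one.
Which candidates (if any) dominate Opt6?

Opt3, Opt4, Opt5, Opt7

Opt3: start delay 0≤8, interview score 9.1≥5.0 — dominates Opt6.
Opt4: start delay 0≤8, interview score 6.1≥5.0 — dominates Opt6.
Opt5: start delay 3≤8, interview score 6.7≥5.0 — dominates Opt6.
Opt7: start delay 8≤8, interview score 9.5≥5.0 — dominates Opt6.
Others (Opt1, Opt2) are each worse than Opt6 on at least one objective.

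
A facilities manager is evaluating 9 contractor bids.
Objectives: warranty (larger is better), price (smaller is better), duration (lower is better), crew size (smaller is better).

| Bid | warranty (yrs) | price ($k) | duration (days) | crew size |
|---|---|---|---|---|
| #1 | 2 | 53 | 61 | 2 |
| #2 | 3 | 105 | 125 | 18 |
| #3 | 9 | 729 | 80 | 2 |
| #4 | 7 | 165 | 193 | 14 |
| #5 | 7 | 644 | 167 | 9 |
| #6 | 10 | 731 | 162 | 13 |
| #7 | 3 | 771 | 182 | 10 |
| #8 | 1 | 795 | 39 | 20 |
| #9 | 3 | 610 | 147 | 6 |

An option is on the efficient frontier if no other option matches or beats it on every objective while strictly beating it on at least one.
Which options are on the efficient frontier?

#1: not dominated (best price).
#2: not dominated.
#3: not dominated.
#4: not dominated.
#5: not dominated.
#6: not dominated (best warranty).
#7: dominated by #3 (warranty 9≥3, price 729≤771, duration 80≤182, crew size 2≤10).
#8: not dominated (best duration).
#9: not dominated.

#1, #2, #3, #4, #5, #6, #8, #9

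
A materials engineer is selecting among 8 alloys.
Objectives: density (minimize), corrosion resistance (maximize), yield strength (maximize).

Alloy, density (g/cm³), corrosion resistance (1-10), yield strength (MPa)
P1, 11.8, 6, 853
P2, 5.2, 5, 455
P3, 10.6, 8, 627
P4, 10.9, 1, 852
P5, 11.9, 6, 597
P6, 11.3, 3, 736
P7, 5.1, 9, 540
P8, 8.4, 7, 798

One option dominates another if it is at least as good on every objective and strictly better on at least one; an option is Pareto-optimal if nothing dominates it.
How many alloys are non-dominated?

5

P1: not dominated (best yield strength).
P2: dominated by P7 (density 5.1≤5.2, corrosion resistance 9≥5, yield strength 540≥455).
P3: not dominated.
P4: not dominated.
P5: dominated by P1 (density 11.8≤11.9, corrosion resistance 6≥6, yield strength 853≥597).
P6: dominated by P8 (density 8.4≤11.3, corrosion resistance 7≥3, yield strength 798≥736).
P7: not dominated (best density).
P8: not dominated.
Pareto-optimal: P1, P3, P4, P7, P8 → 5.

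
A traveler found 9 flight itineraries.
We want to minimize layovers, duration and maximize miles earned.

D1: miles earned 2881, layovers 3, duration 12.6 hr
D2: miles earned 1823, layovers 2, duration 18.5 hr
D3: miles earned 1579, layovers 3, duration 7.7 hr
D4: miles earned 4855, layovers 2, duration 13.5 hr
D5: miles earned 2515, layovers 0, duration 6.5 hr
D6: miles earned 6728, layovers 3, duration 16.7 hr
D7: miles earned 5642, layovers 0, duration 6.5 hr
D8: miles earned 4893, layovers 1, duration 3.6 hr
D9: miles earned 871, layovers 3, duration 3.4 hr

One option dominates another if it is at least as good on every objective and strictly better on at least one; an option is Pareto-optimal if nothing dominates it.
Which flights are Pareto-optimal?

D1: dominated by D7 (miles earned 5642≥2881, layovers 0≤3, duration 6.5≤12.6).
D2: dominated by D4 (miles earned 4855≥1823, layovers 2≤2, duration 13.5≤18.5).
D3: dominated by D5 (miles earned 2515≥1579, layovers 0≤3, duration 6.5≤7.7).
D4: dominated by D7 (miles earned 5642≥4855, layovers 0≤2, duration 6.5≤13.5).
D5: dominated by D7 (miles earned 5642≥2515, layovers 0≤0, duration 6.5≤6.5).
D6: not dominated (best miles earned).
D7: not dominated.
D8: not dominated.
D9: not dominated (best duration).

D6, D7, D8, D9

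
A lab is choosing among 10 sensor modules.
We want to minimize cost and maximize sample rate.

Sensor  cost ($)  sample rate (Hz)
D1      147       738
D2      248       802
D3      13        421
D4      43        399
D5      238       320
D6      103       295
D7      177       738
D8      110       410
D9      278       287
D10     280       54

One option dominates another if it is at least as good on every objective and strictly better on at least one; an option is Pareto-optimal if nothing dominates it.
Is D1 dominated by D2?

No

D2 vs D1: D2 is worse on cost (248 vs 147), so it does not dominate D1.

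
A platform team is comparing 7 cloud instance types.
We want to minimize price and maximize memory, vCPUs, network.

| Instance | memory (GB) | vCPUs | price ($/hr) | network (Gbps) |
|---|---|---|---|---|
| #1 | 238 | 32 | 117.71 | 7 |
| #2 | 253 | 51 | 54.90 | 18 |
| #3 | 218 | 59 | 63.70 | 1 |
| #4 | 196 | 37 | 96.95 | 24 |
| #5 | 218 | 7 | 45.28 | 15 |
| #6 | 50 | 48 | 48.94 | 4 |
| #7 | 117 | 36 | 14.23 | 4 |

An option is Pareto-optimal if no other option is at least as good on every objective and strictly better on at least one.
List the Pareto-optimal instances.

#2, #3, #4, #5, #6, #7

#1: dominated by #2 (memory 253≥238, vCPUs 51≥32, price 54.90≤117.71, network 18≥7).
#2: not dominated (best memory).
#3: not dominated (best vCPUs).
#4: not dominated (best network).
#5: not dominated.
#6: not dominated.
#7: not dominated (best price).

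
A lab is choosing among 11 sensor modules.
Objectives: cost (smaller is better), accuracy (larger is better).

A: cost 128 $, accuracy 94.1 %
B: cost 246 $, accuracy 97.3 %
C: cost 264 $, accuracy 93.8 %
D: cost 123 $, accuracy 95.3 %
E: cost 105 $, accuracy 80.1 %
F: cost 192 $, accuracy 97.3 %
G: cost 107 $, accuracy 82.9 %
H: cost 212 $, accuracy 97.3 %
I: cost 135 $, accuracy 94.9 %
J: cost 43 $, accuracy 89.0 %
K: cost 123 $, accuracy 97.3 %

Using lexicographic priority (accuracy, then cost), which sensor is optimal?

First maximize accuracy: best is 97.3, kept {B, F, H, K}.
Then minimize cost: best is 123, kept {K}.

K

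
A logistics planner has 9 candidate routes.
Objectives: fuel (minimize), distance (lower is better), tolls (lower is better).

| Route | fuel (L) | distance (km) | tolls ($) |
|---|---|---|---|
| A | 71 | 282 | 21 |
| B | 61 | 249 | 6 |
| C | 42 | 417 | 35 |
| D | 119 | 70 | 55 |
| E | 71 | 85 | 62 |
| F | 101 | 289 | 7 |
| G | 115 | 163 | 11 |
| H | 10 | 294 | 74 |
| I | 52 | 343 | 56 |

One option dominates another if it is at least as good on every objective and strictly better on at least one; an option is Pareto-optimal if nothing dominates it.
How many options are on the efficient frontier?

7

A: dominated by B (fuel 61≤71, distance 249≤282, tolls 6≤21).
B: not dominated (best tolls).
C: not dominated.
D: not dominated (best distance).
E: not dominated.
F: dominated by B (fuel 61≤101, distance 249≤289, tolls 6≤7).
G: not dominated.
H: not dominated (best fuel).
I: not dominated.
Pareto-optimal: B, C, D, E, G, H, I → 7.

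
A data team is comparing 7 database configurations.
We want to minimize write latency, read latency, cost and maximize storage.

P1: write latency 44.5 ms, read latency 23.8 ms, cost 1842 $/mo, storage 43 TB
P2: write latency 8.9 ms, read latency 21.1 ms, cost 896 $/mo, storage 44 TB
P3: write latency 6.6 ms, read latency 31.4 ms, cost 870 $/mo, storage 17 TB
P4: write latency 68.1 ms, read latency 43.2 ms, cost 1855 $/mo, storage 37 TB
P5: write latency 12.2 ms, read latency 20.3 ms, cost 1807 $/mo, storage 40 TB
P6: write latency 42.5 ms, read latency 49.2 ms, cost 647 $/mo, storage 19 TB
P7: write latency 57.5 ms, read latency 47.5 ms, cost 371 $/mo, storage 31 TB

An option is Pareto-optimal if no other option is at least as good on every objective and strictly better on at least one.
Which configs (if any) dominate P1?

P2

P2: write latency 8.9≤44.5, read latency 21.1≤23.8, cost 896≤1842, storage 44≥43 — dominates P1.
Others (P3, P4, P5, P6, P7) are each worse than P1 on at least one objective.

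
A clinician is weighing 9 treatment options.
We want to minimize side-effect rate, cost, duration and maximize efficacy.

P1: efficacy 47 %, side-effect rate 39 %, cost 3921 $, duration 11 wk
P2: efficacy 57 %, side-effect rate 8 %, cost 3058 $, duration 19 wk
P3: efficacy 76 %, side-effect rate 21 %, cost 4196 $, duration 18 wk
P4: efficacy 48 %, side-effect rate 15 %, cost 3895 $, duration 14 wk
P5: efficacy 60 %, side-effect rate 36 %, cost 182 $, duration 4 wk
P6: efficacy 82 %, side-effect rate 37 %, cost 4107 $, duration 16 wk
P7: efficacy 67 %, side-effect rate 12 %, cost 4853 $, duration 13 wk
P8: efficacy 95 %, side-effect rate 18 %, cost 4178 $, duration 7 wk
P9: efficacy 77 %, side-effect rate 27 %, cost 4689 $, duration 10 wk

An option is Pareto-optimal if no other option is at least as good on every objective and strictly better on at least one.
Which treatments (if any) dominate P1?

P5

P5: efficacy 60≥47, side-effect rate 36≤39, cost 182≤3921, duration 4≤11 — dominates P1.
Others (P2, P3, P4, P6, P7, P8, P9) are each worse than P1 on at least one objective.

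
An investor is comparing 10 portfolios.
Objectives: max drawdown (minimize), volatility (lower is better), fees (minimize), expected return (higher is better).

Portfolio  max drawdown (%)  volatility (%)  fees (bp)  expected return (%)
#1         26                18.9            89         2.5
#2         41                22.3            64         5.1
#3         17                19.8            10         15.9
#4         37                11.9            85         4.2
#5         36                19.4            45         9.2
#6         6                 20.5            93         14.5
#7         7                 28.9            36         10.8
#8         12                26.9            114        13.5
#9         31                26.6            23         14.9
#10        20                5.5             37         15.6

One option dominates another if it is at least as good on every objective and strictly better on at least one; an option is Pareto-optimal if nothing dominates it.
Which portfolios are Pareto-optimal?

#3, #6, #7, #10

#1: dominated by #10 (max drawdown 20≤26, volatility 5.5≤18.9, fees 37≤89, expected return 15.6≥2.5).
#2: dominated by #3 (max drawdown 17≤41, volatility 19.8≤22.3, fees 10≤64, expected return 15.9≥5.1).
#3: not dominated (best fees).
#4: dominated by #10 (max drawdown 20≤37, volatility 5.5≤11.9, fees 37≤85, expected return 15.6≥4.2).
#5: dominated by #10 (max drawdown 20≤36, volatility 5.5≤19.4, fees 37≤45, expected return 15.6≥9.2).
#6: not dominated (best max drawdown).
#7: not dominated.
#8: dominated by #6 (max drawdown 6≤12, volatility 20.5≤26.9, fees 93≤114, expected return 14.5≥13.5).
#9: dominated by #3 (max drawdown 17≤31, volatility 19.8≤26.6, fees 10≤23, expected return 15.9≥14.9).
#10: not dominated (best volatility).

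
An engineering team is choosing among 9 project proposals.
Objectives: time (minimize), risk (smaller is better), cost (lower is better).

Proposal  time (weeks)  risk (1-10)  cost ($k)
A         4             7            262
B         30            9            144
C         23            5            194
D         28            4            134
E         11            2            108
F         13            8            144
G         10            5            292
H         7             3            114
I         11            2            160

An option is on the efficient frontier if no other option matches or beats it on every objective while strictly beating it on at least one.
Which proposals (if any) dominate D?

E: time 11≤28, risk 2≤4, cost 108≤134 — dominates D.
H: time 7≤28, risk 3≤4, cost 114≤134 — dominates D.
Others (A, B, C, F, G, I) are each worse than D on at least one objective.

E, H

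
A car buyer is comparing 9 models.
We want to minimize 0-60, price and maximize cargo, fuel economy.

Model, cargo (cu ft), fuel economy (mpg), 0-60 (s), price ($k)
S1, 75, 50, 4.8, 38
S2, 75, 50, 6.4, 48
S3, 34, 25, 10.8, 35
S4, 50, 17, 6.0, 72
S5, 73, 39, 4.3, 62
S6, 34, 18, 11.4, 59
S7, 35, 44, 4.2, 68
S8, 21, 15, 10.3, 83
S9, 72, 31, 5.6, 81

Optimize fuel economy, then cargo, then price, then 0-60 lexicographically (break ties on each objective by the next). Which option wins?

First maximize fuel economy: best is 50, kept {S1, S2}.
Then maximize cargo: best is 75, kept {S1, S2}.
Then minimize price: best is 38, kept {S1}.

S1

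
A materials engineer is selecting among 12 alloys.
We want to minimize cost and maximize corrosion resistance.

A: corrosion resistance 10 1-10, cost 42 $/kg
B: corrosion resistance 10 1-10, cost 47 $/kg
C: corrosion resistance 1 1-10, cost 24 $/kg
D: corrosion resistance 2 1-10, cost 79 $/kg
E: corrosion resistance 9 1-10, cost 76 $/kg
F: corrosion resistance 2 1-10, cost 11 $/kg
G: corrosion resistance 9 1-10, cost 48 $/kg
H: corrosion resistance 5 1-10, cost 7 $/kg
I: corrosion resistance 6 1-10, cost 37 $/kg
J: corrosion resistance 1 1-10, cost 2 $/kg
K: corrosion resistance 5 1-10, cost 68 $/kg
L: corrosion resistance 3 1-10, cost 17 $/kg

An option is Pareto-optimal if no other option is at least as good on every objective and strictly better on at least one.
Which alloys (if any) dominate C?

F, H, J, L

F: corrosion resistance 2≥1, cost 11≤24 — dominates C.
H: corrosion resistance 5≥1, cost 7≤24 — dominates C.
J: corrosion resistance 1≥1, cost 2≤24 — dominates C.
L: corrosion resistance 3≥1, cost 17≤24 — dominates C.
Others (A, B, D, E, G, I, K) are each worse than C on at least one objective.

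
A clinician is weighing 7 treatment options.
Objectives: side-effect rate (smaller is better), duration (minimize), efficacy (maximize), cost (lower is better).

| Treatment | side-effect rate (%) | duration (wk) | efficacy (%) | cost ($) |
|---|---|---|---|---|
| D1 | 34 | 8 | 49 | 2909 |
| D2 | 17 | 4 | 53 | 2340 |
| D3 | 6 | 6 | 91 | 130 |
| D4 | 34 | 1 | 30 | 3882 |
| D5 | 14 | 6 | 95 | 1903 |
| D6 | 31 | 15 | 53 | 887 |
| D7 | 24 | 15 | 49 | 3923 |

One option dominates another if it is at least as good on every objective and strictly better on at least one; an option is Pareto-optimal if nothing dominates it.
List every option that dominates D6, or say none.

D3: side-effect rate 6≤31, duration 6≤15, efficacy 91≥53, cost 130≤887 — dominates D6.
Others (D1, D2, D4, D5, D7) are each worse than D6 on at least one objective.

D3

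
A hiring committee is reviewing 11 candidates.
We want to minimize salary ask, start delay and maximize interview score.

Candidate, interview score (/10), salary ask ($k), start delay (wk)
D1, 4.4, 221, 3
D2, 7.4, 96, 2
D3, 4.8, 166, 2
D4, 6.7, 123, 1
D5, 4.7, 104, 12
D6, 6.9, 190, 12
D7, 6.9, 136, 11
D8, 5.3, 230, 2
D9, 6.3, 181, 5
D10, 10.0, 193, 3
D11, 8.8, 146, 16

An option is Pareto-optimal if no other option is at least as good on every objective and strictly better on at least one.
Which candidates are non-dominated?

D1: dominated by D2 (interview score 7.4≥4.4, salary ask 96≤221, start delay 2≤3).
D2: not dominated (best salary ask).
D3: dominated by D2 (interview score 7.4≥4.8, salary ask 96≤166, start delay 2≤2).
D4: not dominated (best start delay).
D5: dominated by D2 (interview score 7.4≥4.7, salary ask 96≤104, start delay 2≤12).
D6: dominated by D2 (interview score 7.4≥6.9, salary ask 96≤190, start delay 2≤12).
D7: dominated by D2 (interview score 7.4≥6.9, salary ask 96≤136, start delay 2≤11).
D8: dominated by D2 (interview score 7.4≥5.3, salary ask 96≤230, start delay 2≤2).
D9: dominated by D2 (interview score 7.4≥6.3, salary ask 96≤181, start delay 2≤5).
D10: not dominated (best interview score).
D11: not dominated.

D2, D4, D10, D11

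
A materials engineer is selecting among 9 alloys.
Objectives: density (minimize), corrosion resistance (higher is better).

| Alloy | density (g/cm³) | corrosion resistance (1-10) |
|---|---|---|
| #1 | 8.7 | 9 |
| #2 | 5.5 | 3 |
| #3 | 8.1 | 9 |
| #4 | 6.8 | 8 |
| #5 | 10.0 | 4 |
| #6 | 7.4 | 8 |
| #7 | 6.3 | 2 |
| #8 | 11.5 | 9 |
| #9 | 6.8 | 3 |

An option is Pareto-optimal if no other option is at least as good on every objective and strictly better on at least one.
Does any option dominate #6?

Yes

#4 vs #6: density 6.8≤7.4, corrosion resistance 8≥8 — #4 is at least as good on every objective and strictly better on at least one, so #4 dominates #6.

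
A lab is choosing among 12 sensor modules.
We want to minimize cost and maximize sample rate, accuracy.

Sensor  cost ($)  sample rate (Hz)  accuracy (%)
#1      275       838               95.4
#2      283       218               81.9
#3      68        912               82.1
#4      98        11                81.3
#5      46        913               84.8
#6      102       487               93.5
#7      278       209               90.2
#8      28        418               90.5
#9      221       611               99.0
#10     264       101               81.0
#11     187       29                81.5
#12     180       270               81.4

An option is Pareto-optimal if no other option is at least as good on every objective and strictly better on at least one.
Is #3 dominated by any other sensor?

#5 vs #3: cost 46≤68, sample rate 913≥912, accuracy 84.8≥82.1 — #5 is at least as good on every objective and strictly better on at least one, so #5 dominates #3.

Yes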